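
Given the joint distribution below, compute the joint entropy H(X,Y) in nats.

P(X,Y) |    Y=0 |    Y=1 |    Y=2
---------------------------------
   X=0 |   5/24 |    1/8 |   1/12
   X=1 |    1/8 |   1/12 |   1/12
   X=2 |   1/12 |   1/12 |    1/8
2.1420 nats

Joint entropy is H(X,Y) = -Σ_{x,y} p(x,y) log p(x,y).

Summing over all non-zero entries:
H(X,Y) = -[5/24·log_e(5/24) + 1/8·log_e(1/8) + 1/12·log_e(1/12) + 1/8·log_e(1/8) + 1/12·log_e(1/12) + 1/12·log_e(1/12) + 1/12·log_e(1/12) + 1/12·log_e(1/12) + 1/8·log_e(1/8)]
H(X,Y) = 2.1420 nats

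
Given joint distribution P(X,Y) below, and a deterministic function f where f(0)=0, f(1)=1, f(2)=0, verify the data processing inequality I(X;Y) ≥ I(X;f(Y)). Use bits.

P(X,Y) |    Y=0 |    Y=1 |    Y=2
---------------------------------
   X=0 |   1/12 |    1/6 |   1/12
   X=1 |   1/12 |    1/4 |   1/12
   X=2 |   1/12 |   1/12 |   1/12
I(X;Y) = 0.0325, I(X;f(Y)) = 0.0325, inequality holds: 0.0325 ≥ 0.0325

Data Processing Inequality: For any Markov chain X → Y → Z, we have I(X;Y) ≥ I(X;Z).

Here Z = f(Y) is a deterministic function of Y, forming X → Y → Z.

Original I(X;Y) = 0.0325 bits

After applying f:
P(X,Z) where Z=f(Y):
- P(X,Z=0) = P(X,Y=0) + P(X,Y=2)
- P(X,Z=1) = P(X,Y=1)

I(X;Z) = I(X;f(Y)) = 0.0325 bits

Verification: 0.0325 ≥ 0.0325 ✓

Information cannot be created by processing; the function f can only lose information about X.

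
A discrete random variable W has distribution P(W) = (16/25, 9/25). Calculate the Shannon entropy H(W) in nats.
0.6534 nats

Shannon entropy is H(X) = -Σ p(x) log p(x).

For P = (16/25, 9/25):
H = -16/25 × log_e(16/25) -9/25 × log_e(9/25)
H = 0.6534 nats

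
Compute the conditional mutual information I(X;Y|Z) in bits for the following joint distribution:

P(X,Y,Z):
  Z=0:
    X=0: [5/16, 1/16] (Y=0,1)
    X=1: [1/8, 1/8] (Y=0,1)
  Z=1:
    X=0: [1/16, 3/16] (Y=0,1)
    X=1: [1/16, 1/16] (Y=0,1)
0.0736 bits

Conditional mutual information: I(X;Y|Z) = H(X|Z) + H(Y|Z) - H(X,Y|Z)

H(Z) = 0.9544
H(X,Z) = 1.9056 → H(X|Z) = 0.9512
H(Y,Z) = 1.8496 → H(Y|Z) = 0.8952
H(X,Y,Z) = 2.7272 → H(X,Y|Z) = 1.7728

I(X;Y|Z) = 0.9512 + 0.8952 - 1.7728 = 0.0736 bits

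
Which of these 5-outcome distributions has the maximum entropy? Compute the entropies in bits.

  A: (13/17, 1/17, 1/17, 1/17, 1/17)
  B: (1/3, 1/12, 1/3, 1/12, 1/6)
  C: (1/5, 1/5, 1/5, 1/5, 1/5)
C

For a discrete distribution over n outcomes, entropy is maximized by the uniform distribution.

Computing entropies:
H(A) = 1.2577 bits
H(B) = 2.0850 bits
H(C) = 2.3219 bits

The uniform distribution (where all probabilities equal 1/5) achieves the maximum entropy of log_2(5) = 2.3219 bits.

Distribution C has the highest entropy.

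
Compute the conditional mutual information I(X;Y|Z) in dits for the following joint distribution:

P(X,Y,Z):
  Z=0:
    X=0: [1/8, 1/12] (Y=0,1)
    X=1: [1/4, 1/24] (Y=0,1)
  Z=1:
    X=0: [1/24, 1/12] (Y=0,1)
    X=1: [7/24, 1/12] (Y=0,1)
0.0267 dits

Conditional mutual information: I(X;Y|Z) = H(X|Z) + H(Y|Z) - H(X,Y|Z)

H(Z) = 0.3010
H(X,Z) = 0.5706 → H(X|Z) = 0.2696
H(Y,Z) = 0.5614 → H(Y|Z) = 0.2603
H(X,Y,Z) = 0.8043 → H(X,Y|Z) = 0.5033

I(X;Y|Z) = 0.2696 + 0.2603 - 0.5033 = 0.0267 dits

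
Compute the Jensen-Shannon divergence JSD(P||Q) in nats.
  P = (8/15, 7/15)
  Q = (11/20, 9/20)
0.0001 nats

Jensen-Shannon divergence is:
JSD(P||Q) = 0.5 × D_KL(P||M) + 0.5 × D_KL(Q||M)
where M = 0.5 × (P + Q) is the mixture distribution.

M = 0.5 × (8/15, 7/15) + 0.5 × (11/20, 9/20) = (13/24, 11/24)

D_KL(P||M) = 0.0001 nats
D_KL(Q||M) = 0.0001 nats

JSD(P||Q) = 0.5 × 0.0001 + 0.5 × 0.0001 = 0.0001 nats

Unlike KL divergence, JSD is symmetric and bounded: 0 ≤ JSD ≤ log(2).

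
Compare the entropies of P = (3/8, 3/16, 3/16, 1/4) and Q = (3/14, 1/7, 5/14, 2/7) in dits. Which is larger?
P

Computing entropies in dits:
H(P) = 0.5829
H(Q) = 0.5792

Distribution P has higher entropy.

Intuition: The distribution closer to uniform (more spread out) has higher entropy.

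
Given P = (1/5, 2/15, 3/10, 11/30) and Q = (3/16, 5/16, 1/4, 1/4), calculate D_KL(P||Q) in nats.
0.0945 nats

KL divergence: D_KL(P||Q) = Σ p(x) log(p(x)/q(x))

Computing term by term:
  x=0: 1/5 × log_e[(1/5)/(3/16)] = 1/5 × 0.0645 = 0.0129
  x=1: 2/15 × log_e[(2/15)/(5/16)] = 2/15 × -0.8518 = -0.1136
  x=2: 3/10 × log_e[(3/10)/(1/4)] = 3/10 × 0.1823 = 0.0547
  x=3: 11/30 × log_e[(11/30)/(1/4)] = 11/30 × 0.3830 = 0.1404

D_KL(P||Q) = 0.0945 nats

Note: KL divergence is always non-negative and equals 0 iff P = Q.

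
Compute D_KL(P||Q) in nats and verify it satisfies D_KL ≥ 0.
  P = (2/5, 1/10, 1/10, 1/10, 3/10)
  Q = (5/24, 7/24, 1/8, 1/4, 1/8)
0.3026 nats

KL divergence satisfies the Gibbs inequality: D_KL(P||Q) ≥ 0 for all distributions P, Q.

D_KL(P||Q) = Σ p(x) log(p(x)/q(x))
Term by term:
  x=0: 2/5 × log_e[(2/5)/(5/24)] = 0.2609
  x=1: 1/10 × log_e[(1/10)/(7/24)] = -0.1070
  x=2: 1/10 × log_e[(1/10)/(1/8)] = -0.0223
  x=3: 1/10 × log_e[(1/10)/(1/4)] = -0.0916
  x=4: 3/10 × log_e[(3/10)/(1/8)] = 0.2626
D_KL(P||Q) = 0.3026 nats

D_KL(P||Q) = 0.3026 ≥ 0 ✓

This non-negativity is a fundamental property: relative entropy cannot be negative because it measures how different Q is from P.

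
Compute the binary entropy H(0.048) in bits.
0.2778 bits

The binary entropy function is:
H(p) = -p log(p) - (1-p) log(1-p)

H(0.048) = -0.048 × log_2(0.048) - 0.952 × log_2(0.952)
H(0.048) = 0.2778 bits

Note: Binary entropy is maximized at p=0.5 (H=1 bit) and minimized at p=0 or p=1 (H=0).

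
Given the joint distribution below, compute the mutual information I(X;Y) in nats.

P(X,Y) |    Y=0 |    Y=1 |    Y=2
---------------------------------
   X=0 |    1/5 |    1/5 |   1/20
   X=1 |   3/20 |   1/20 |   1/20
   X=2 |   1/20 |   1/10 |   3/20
0.1053 nats

Mutual information: I(X;Y) = H(X) + H(Y) - H(X,Y)

Marginals:
P(X) = (9/20, 1/4, 3/10), H(X) = 1.0671 nats
P(Y) = (2/5, 7/20, 1/4), H(Y) = 1.0805 nats

Joint entropy: H(X,Y) = 2.0423 nats

I(X;Y) = 1.0671 + 1.0805 - 2.0423 = 0.1053 nats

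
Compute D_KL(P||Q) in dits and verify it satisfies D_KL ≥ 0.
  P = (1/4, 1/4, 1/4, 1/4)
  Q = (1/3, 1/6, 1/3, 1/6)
0.0256 dits

KL divergence satisfies the Gibbs inequality: D_KL(P||Q) ≥ 0 for all distributions P, Q.

D_KL(P||Q) = Σ p(x) log(p(x)/q(x))
Term by term:
  x=0: 1/4 × log_10[(1/4)/(1/3)] = -0.0312
  x=1: 1/4 × log_10[(1/4)/(1/6)] = 0.0440
  x=2: 1/4 × log_10[(1/4)/(1/3)] = -0.0312
  x=3: 1/4 × log_10[(1/4)/(1/6)] = 0.0440
D_KL(P||Q) = 0.0256 dits

D_KL(P||Q) = 0.0256 ≥ 0 ✓

This non-negativity is a fundamental property: relative entropy cannot be negative because it measures how different Q is from P.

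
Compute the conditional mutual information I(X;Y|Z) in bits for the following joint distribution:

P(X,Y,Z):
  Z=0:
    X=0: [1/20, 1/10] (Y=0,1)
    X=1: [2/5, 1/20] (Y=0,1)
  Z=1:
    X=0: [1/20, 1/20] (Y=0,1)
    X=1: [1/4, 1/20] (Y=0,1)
0.1521 bits

Conditional mutual information: I(X;Y|Z) = H(X|Z) + H(Y|Z) - H(X,Y|Z)

H(Z) = 0.9710
H(X,Z) = 1.7822 → H(X|Z) = 0.8113
H(Y,Z) = 1.7822 → H(Y|Z) = 0.8113
H(X,Y,Z) = 2.4414 → H(X,Y|Z) = 1.4705

I(X;Y|Z) = 0.8113 + 0.8113 - 1.4705 = 0.1521 bits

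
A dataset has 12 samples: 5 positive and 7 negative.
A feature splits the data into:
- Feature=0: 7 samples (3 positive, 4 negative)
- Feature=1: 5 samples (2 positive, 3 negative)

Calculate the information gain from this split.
0.0006 bits

Information Gain = H(Y) - H(Y|Feature)

Before split:
P(positive) = 5/12 = 0.4167
H(Y) = 0.9799 bits

After split:
Feature=0: H = 0.9852 bits (weight = 7/12)
Feature=1: H = 0.9710 bits (weight = 5/12)
H(Y|Feature) = (7/12)×0.9852 + (5/12)×0.9710 = 0.9793 bits

Information Gain = 0.9799 - 0.9793 = 0.0006 bits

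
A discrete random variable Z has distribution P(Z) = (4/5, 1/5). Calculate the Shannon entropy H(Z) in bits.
0.7219 bits

Shannon entropy is H(X) = -Σ p(x) log p(x).

For P = (4/5, 1/5):
H = -4/5 × log_2(4/5) -1/5 × log_2(1/5)
H = 0.7219 bits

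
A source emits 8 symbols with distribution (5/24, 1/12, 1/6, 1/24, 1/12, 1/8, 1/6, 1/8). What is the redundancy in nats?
0.0890 nats

Redundancy measures how far a source is from maximum entropy:
R = H_max - H(X)

Maximum entropy for 8 symbols: H_max = log_e(8) = 2.0794 nats
Actual entropy: H(X) = 1.9905 nats
Redundancy: R = 2.0794 - 1.9905 = 0.0890 nats

This redundancy represents potential for compression: the source could be compressed by 0.0890 nats per symbol.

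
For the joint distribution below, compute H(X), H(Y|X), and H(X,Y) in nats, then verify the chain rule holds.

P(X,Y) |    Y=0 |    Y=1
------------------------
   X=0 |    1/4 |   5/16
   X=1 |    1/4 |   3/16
H(X,Y) = 1.3705, H(X) = 0.6853, H(Y|X) = 0.6852 (all in nats)

Chain rule: H(X,Y) = H(X) + H(Y|X)

Left side — joint entropy directly:
H(X,Y) = -Σ p(x,y) log p(x,y) = 1.3705 nats

Right side — compute H(Y|X) from the conditional distributions:
P(X) = (9/16, 7/16), so H(X) = 0.6853 nats
H(Y|X) = Σ_x P(X=x) · H(Y|X=x):
  P(Y|X=0) = (4/9, 5/9), H(Y|X=0) = 0.6870, weight P(X=0) = 9/16
  P(Y|X=1) = (4/7, 3/7), H(Y|X=1) = 0.6829, weight P(X=1) = 7/16
H(Y|X) = 0.6852 nats

H(X) + H(Y|X) = 0.6853 + 0.6852 = 1.3705 nats

Both sides equal 1.3705 nats. ✓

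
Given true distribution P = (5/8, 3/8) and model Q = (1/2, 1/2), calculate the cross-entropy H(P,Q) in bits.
1.0000 bits

Cross-entropy: H(P,Q) = -Σ p(x) log q(x)

Alternatively: H(P,Q) = H(P) + D_KL(P||Q)
H(P) = 0.9544 bits
D_KL(P||Q) = 0.0456 bits

H(P,Q) = 0.9544 + 0.0456 = 1.0000 bits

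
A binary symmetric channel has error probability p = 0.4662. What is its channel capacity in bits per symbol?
0.0033 bits

For a binary symmetric channel (BSC) with error probability p:
Capacity C = 1 - H(p) bits per symbol

where H(p) = -p log₂(p) - (1-p) log₂(1-p) is the binary entropy function.

H(0.4662) = 0.9967 bits
C = 1 - 0.9967 = 0.0033 bits per symbol

This means we can reliably transmit up to 0.0033 bits of information per channel use.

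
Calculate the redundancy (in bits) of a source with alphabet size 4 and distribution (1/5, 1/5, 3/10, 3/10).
0.0290 bits

Redundancy measures how far a source is from maximum entropy:
R = H_max - H(X)

Maximum entropy for 4 symbols: H_max = log_2(4) = 2.0000 bits
Actual entropy: H(X) = 1.9710 bits
Redundancy: R = 2.0000 - 1.9710 = 0.0290 bits

This redundancy represents potential for compression: the source could be compressed by 0.0290 bits per symbol.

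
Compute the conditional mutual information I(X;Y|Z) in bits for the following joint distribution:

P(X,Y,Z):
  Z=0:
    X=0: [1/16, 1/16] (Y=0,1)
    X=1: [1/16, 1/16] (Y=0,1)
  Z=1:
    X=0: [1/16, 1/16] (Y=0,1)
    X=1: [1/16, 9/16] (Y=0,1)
0.0694 bits

Conditional mutual information: I(X;Y|Z) = H(X|Z) + H(Y|Z) - H(X,Y|Z)

H(Z) = 0.8113
H(X,Z) = 1.5488 → H(X|Z) = 0.7375
H(Y,Z) = 1.5488 → H(Y|Z) = 0.7375
H(X,Y,Z) = 2.2169 → H(X,Y|Z) = 1.4056

I(X;Y|Z) = 0.7375 + 0.7375 - 1.4056 = 0.0694 bits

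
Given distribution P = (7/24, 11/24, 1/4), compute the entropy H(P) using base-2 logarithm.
1.5343 bits

Shannon entropy is H(X) = -Σ p(x) log p(x).

For P = (7/24, 11/24, 1/4):
H = -7/24 × log_2(7/24) -11/24 × log_2(11/24) -1/4 × log_2(1/4)
H = 1.5343 bits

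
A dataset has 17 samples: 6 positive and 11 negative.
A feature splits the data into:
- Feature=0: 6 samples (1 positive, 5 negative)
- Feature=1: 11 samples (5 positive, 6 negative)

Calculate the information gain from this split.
0.0641 bits

Information Gain = H(Y) - H(Y|Feature)

Before split:
P(positive) = 6/17 = 0.3529
H(Y) = 0.9367 bits

After split:
Feature=0: H = 0.6500 bits (weight = 6/17)
Feature=1: H = 0.9940 bits (weight = 11/17)
H(Y|Feature) = (6/17)×0.6500 + (11/17)×0.9940 = 0.8726 bits

Information Gain = 0.9367 - 0.8726 = 0.0641 bits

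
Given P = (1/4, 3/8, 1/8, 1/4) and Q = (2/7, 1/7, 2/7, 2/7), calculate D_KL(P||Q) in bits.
0.2767 bits

KL divergence: D_KL(P||Q) = Σ p(x) log(p(x)/q(x))

Computing term by term:
  x=0: 1/4 × log_2[(1/4)/(2/7)] = 1/4 × -0.1926 = -0.0482
  x=1: 3/8 × log_2[(3/8)/(1/7)] = 3/8 × 1.3923 = 0.5221
  x=2: 1/8 × log_2[(1/8)/(2/7)] = 1/8 × -1.1926 = -0.1491
  x=3: 1/4 × log_2[(1/4)/(2/7)] = 1/4 × -0.1926 = -0.0482

D_KL(P||Q) = 0.2767 bits

Note: KL divergence is always non-negative and equals 0 iff P = Q.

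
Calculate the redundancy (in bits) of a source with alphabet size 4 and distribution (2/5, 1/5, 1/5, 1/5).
0.0781 bits

Redundancy measures how far a source is from maximum entropy:
R = H_max - H(X)

Maximum entropy for 4 symbols: H_max = log_2(4) = 2.0000 bits
Actual entropy: H(X) = 1.9219 bits
Redundancy: R = 2.0000 - 1.9219 = 0.0781 bits

This redundancy represents potential for compression: the source could be compressed by 0.0781 bits per symbol.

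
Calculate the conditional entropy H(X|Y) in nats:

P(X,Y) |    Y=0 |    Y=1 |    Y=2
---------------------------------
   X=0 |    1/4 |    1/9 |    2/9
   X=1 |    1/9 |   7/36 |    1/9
0.6354 nats

Using the chain rule: H(X|Y) = H(X,Y) - H(Y)

First, compute H(X,Y) = 1.7316 nats

Marginal P(Y) = (13/36, 11/36, 1/3)
H(Y) = 1.0963 nats

H(X|Y) = H(X,Y) - H(Y) = 1.7316 - 1.0963 = 0.6354 nats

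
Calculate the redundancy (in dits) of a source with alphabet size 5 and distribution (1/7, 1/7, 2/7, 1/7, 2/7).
0.0259 dits

Redundancy measures how far a source is from maximum entropy:
R = H_max - H(X)

Maximum entropy for 5 symbols: H_max = log_10(5) = 0.6990 dits
Actual entropy: H(X) = 0.6731 dits
Redundancy: R = 0.6990 - 0.6731 = 0.0259 dits

This redundancy represents potential for compression: the source could be compressed by 0.0259 dits per symbol.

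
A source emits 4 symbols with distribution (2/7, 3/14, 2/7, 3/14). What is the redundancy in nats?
0.0102 nats

Redundancy measures how far a source is from maximum entropy:
R = H_max - H(X)

Maximum entropy for 4 symbols: H_max = log_e(4) = 1.3863 nats
Actual entropy: H(X) = 1.3761 nats
Redundancy: R = 1.3863 - 1.3761 = 0.0102 nats

This redundancy represents potential for compression: the source could be compressed by 0.0102 nats per symbol.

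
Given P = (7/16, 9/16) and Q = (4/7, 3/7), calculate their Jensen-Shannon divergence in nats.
0.0090 nats

Jensen-Shannon divergence is:
JSD(P||Q) = 0.5 × D_KL(P||M) + 0.5 × D_KL(Q||M)
where M = 0.5 × (P + Q) is the mixture distribution.

M = 0.5 × (7/16, 9/16) + 0.5 × (4/7, 3/7) = (0.504464, 0.495536)

D_KL(P||M) = 0.0090 nats
D_KL(Q||M) = 0.0090 nats

JSD(P||Q) = 0.5 × 0.0090 + 0.5 × 0.0090 = 0.0090 nats

Unlike KL divergence, JSD is symmetric and bounded: 0 ≤ JSD ≤ log(2).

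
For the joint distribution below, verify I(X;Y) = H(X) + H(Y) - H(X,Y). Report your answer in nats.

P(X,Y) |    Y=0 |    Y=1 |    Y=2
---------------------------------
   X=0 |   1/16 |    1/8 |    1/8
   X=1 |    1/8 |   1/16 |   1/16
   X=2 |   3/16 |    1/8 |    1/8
I(X;Y) = 0.0331 nats

Mutual information has multiple equivalent forms:
- I(X;Y) = H(X) - H(X|Y)
- I(X;Y) = H(Y) - H(Y|X)
- I(X;Y) = H(X) + H(Y) - H(X,Y)

Computing all quantities:
H(X) = 1.0717, H(Y) = 1.0948, H(X,Y) = 2.1334
H(X|Y) = 1.0386, H(Y|X) = 1.0617

Verification:
H(X) - H(X|Y) = 1.0717 - 1.0386 = 0.0331
H(Y) - H(Y|X) = 1.0948 - 1.0617 = 0.0331
H(X) + H(Y) - H(X,Y) = 1.0717 + 1.0948 - 2.1334 = 0.0331

All forms give I(X;Y) = 0.0331 nats. ✓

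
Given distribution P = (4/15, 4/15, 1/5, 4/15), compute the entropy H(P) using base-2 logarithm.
1.9899 bits

Shannon entropy is H(X) = -Σ p(x) log p(x).

For P = (4/15, 4/15, 1/5, 4/15):
H = -4/15 × log_2(4/15) -4/15 × log_2(4/15) -1/5 × log_2(1/5) -4/15 × log_2(4/15)
H = 1.9899 bits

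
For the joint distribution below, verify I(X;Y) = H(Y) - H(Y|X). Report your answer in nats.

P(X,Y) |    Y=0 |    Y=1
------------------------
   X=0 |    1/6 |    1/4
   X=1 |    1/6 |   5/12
I(X;Y) = 0.0071 nats

Mutual information has multiple equivalent forms:
- I(X;Y) = H(X) - H(X|Y)
- I(X;Y) = H(Y) - H(Y|X)
- I(X;Y) = H(X) + H(Y) - H(X,Y)

Computing all quantities:
H(X) = 0.6792, H(Y) = 0.6365, H(X,Y) = 1.3086
H(X|Y) = 0.6721, H(Y|X) = 0.6294

Verification:
H(X) - H(X|Y) = 0.6792 - 0.6721 = 0.0071
H(Y) - H(Y|X) = 0.6365 - 0.6294 = 0.0071
H(X) + H(Y) - H(X,Y) = 0.6792 + 0.6365 - 1.3086 = 0.0071

All forms give I(X;Y) = 0.0071 nats. ✓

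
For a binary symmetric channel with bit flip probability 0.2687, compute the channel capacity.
0.1604 bits

For a binary symmetric channel (BSC) with error probability p:
Capacity C = 1 - H(p) bits per symbol

where H(p) = -p log₂(p) - (1-p) log₂(1-p) is the binary entropy function.

H(0.2687) = 0.8396 bits
C = 1 - 0.8396 = 0.1604 bits per symbol

This means we can reliably transmit up to 0.1604 bits of information per channel use.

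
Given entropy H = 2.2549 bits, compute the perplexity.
4.7730

Perplexity is 2^H (or exp(H) for natural log).

H = 2.2549 bits
Perplexity = 2^2.2549 = 4.7730

Interpretation: The model's uncertainty is equivalent to choosing uniformly among 4.8 options.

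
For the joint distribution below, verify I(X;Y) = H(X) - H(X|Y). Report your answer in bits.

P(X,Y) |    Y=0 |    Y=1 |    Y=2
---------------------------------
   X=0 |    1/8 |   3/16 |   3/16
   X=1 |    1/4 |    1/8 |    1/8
I(X;Y) = 0.0488 bits

Mutual information has multiple equivalent forms:
- I(X;Y) = H(X) - H(X|Y)
- I(X;Y) = H(Y) - H(Y|X)
- I(X;Y) = H(X) + H(Y) - H(X,Y)

Computing all quantities:
H(X) = 1.0000, H(Y) = 1.5794, H(X,Y) = 2.5306
H(X|Y) = 0.9512, H(Y|X) = 1.5306

Verification:
H(X) - H(X|Y) = 1.0000 - 0.9512 = 0.0488
H(Y) - H(Y|X) = 1.5794 - 1.5306 = 0.0488
H(X) + H(Y) - H(X,Y) = 1.0000 + 1.5794 - 2.5306 = 0.0488

All forms give I(X;Y) = 0.0488 bits. ✓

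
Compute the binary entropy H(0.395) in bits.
0.9680 bits

The binary entropy function is:
H(p) = -p log(p) - (1-p) log(1-p)

H(0.395) = -0.395 × log_2(0.395) - 0.605 × log_2(0.605)
H(0.395) = 0.9680 bits

Note: Binary entropy is maximized at p=0.5 (H=1 bit) and minimized at p=0 or p=1 (H=0).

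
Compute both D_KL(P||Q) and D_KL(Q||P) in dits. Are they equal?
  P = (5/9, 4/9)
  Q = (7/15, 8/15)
D_KL(P||Q) = 0.0069, D_KL(Q||P) = 0.0069

KL divergence is not symmetric: D_KL(P||Q) ≠ D_KL(Q||P) in general.

D_KL(P||Q) = 0.0069 dits
D_KL(Q||P) = 0.0069 dits

In this case they happen to be equal (to 4 decimal places).

This asymmetry is why KL divergence is not a true distance metric.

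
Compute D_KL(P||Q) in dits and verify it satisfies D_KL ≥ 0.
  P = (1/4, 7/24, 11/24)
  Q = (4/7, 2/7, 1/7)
0.1449 dits

KL divergence satisfies the Gibbs inequality: D_KL(P||Q) ≥ 0 for all distributions P, Q.

D_KL(P||Q) = Σ p(x) log(p(x)/q(x))
Term by term:
  x=0: 1/4 × log_10[(1/4)/(4/7)] = -0.0898
  x=1: 7/24 × log_10[(7/24)/(2/7)] = 0.0026
  x=2: 11/24 × log_10[(11/24)/(1/7)] = 0.2320
D_KL(P||Q) = 0.1449 dits

D_KL(P||Q) = 0.1449 ≥ 0 ✓

This non-negativity is a fundamental property: relative entropy cannot be negative because it measures how different Q is from P.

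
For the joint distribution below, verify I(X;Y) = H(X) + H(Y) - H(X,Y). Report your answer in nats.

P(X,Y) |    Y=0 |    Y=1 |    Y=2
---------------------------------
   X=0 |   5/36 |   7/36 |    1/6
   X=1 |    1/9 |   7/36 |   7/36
I(X;Y) = 0.0026 nats

Mutual information has multiple equivalent forms:
- I(X;Y) = H(X) - H(X|Y)
- I(X;Y) = H(Y) - H(Y|X)
- I(X;Y) = H(X) + H(Y) - H(X,Y)

Computing all quantities:
H(X) = 0.6931, H(Y) = 1.0817, H(X,Y) = 1.7722
H(X|Y) = 0.6905, H(Y|X) = 1.0791

Verification:
H(X) - H(X|Y) = 0.6931 - 0.6905 = 0.0026
H(Y) - H(Y|X) = 1.0817 - 1.0791 = 0.0026
H(X) + H(Y) - H(X,Y) = 0.6931 + 1.0817 - 1.7722 = 0.0026

All forms give I(X;Y) = 0.0026 nats. ✓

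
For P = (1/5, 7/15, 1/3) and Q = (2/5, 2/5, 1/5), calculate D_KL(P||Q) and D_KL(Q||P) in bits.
D_KL(P||Q) = 0.1494, D_KL(Q||P) = 0.1636

KL divergence is not symmetric: D_KL(P||Q) ≠ D_KL(Q||P) in general.

D_KL(P||Q) = 0.1494 bits
D_KL(Q||P) = 0.1636 bits

No, they are not equal!

This asymmetry is why KL divergence is not a true distance metric.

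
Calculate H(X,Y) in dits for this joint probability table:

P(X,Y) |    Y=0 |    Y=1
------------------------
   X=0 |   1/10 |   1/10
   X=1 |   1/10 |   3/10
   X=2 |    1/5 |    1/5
0.7365 dits

Joint entropy is H(X,Y) = -Σ_{x,y} p(x,y) log p(x,y).

Summing over all non-zero entries:
H(X,Y) = -[1/10·log_10(1/10) + 1/10·log_10(1/10) + 1/10·log_10(1/10) + 3/10·log_10(3/10) + 1/5·log_10(1/5) + 1/5·log_10(1/5)]
H(X,Y) = 0.7365 dits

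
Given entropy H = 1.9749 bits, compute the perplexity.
3.9310

Perplexity is 2^H (or exp(H) for natural log).

H = 1.9749 bits
Perplexity = 2^1.9749 = 3.9310

Interpretation: The model's uncertainty is equivalent to choosing uniformly among 3.9 options.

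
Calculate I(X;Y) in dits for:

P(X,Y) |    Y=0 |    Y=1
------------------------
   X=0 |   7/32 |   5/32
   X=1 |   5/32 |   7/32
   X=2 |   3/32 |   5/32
0.0071 dits

Mutual information: I(X;Y) = H(X) + H(Y) - H(X,Y)

Marginals:
P(X) = (3/8, 3/8, 1/4), H(X) = 0.4700 dits
P(Y) = (15/32, 17/32), H(Y) = 0.3002 dits

Joint entropy: H(X,Y) = 0.7630 dits

I(X;Y) = 0.4700 + 0.3002 - 0.7630 = 0.0071 dits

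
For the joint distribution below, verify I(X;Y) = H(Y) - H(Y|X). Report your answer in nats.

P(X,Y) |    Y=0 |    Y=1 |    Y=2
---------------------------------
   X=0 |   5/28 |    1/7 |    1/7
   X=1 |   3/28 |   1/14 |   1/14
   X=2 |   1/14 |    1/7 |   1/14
I(X;Y) = 0.0192 nats

Mutual information has multiple equivalent forms:
- I(X;Y) = H(X) - H(X|Y)
- I(X;Y) = H(Y) - H(Y|X)
- I(X;Y) = H(X) + H(Y) - H(X,Y)

Computing all quantities:
H(X) = 1.0607, H(Y) = 1.0934, H(X,Y) = 2.1349
H(X|Y) = 1.0416, H(Y|X) = 1.0742

Verification:
H(X) - H(X|Y) = 1.0607 - 1.0416 = 0.0192
H(Y) - H(Y|X) = 1.0934 - 1.0742 = 0.0192
H(X) + H(Y) - H(X,Y) = 1.0607 + 1.0934 - 2.1349 = 0.0192

All forms give I(X;Y) = 0.0192 nats. ✓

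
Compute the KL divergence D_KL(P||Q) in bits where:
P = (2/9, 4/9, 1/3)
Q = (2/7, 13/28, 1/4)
0.0298 bits

KL divergence: D_KL(P||Q) = Σ p(x) log(p(x)/q(x))

Computing term by term:
  x=0: 2/9 × log_2[(2/9)/(2/7)] = 2/9 × -0.3626 = -0.0806
  x=1: 4/9 × log_2[(4/9)/(13/28)] = 4/9 × -0.0630 = -0.0280
  x=2: 1/3 × log_2[(1/3)/(1/4)] = 1/3 × 0.4150 = 0.1383

D_KL(P||Q) = 0.0298 bits

Note: KL divergence is always non-negative and equals 0 iff P = Q.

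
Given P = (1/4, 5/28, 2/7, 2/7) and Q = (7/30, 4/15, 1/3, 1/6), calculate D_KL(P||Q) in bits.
0.0802 bits

KL divergence: D_KL(P||Q) = Σ p(x) log(p(x)/q(x))

Computing term by term:
  x=0: 1/4 × log_2[(1/4)/(7/30)] = 1/4 × 0.0995 = 0.0249
  x=1: 5/28 × log_2[(5/28)/(4/15)] = 5/28 × -0.5785 = -0.1033
  x=2: 2/7 × log_2[(2/7)/(1/3)] = 2/7 × -0.2224 = -0.0635
  x=3: 2/7 × log_2[(2/7)/(1/6)] = 2/7 × 0.7776 = 0.2222

D_KL(P||Q) = 0.0802 bits

Note: KL divergence is always non-negative and equals 0 iff P = Q.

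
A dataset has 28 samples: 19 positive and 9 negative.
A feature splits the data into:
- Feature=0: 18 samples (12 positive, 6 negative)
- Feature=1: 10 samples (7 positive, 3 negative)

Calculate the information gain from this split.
0.0008 bits

Information Gain = H(Y) - H(Y|Feature)

Before split:
P(positive) = 19/28 = 0.6786
H(Y) = 0.9059 bits

After split:
Feature=0: H = 0.9183 bits (weight = 18/28)
Feature=1: H = 0.8813 bits (weight = 10/28)
H(Y|Feature) = (18/28)×0.9183 + (10/28)×0.8813 = 0.9051 bits

Information Gain = 0.9059 - 0.9051 = 0.0008 bits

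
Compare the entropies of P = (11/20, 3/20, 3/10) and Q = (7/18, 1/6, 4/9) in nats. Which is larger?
Q

Computing entropies in nats:
H(P) = 0.9746
H(Q) = 1.0263

Distribution Q has higher entropy.

Intuition: The distribution closer to uniform (more spread out) has higher entropy.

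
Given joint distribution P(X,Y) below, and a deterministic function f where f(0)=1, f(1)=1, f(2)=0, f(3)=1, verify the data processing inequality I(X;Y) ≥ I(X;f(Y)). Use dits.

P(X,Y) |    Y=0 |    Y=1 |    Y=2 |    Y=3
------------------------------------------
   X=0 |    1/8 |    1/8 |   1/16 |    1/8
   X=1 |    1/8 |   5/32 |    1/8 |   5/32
I(X;Y) = 0.0027, I(X;f(Y)) = 0.0023, inequality holds: 0.0027 ≥ 0.0023

Data Processing Inequality: For any Markov chain X → Y → Z, we have I(X;Y) ≥ I(X;Z).

Here Z = f(Y) is a deterministic function of Y, forming X → Y → Z.

Original I(X;Y) = 0.0027 dits

After applying f:
P(X,Z) where Z=f(Y):
- P(X,Z=0) = P(X,Y=2)
- P(X,Z=1) = P(X,Y=0) + P(X,Y=1) + P(X,Y=3)

I(X;Z) = I(X;f(Y)) = 0.0023 dits

Verification: 0.0027 ≥ 0.0023 ✓

Information cannot be created by processing; the function f can only lose information about X.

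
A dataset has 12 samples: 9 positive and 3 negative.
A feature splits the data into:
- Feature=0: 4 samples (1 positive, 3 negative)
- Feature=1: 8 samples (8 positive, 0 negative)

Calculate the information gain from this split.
0.5409 bits

Information Gain = H(Y) - H(Y|Feature)

Before split:
P(positive) = 9/12 = 0.7500
H(Y) = 0.8113 bits

After split:
Feature=0: H = 0.8113 bits (weight = 4/12)
Feature=1: H = 0.0000 bits (weight = 8/12)
H(Y|Feature) = (4/12)×0.8113 + (8/12)×0.0000 = 0.2704 bits

Information Gain = 0.8113 - 0.2704 = 0.5409 bits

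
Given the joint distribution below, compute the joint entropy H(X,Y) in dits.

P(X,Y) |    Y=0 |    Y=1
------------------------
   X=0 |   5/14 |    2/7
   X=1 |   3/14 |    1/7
0.5792 dits

Joint entropy is H(X,Y) = -Σ_{x,y} p(x,y) log p(x,y).

Summing over all non-zero entries:
H(X,Y) = -[5/14·log_10(5/14) + 2/7·log_10(2/7) + 3/14·log_10(3/14) + 1/7·log_10(1/7)]
H(X,Y) = 0.5792 dits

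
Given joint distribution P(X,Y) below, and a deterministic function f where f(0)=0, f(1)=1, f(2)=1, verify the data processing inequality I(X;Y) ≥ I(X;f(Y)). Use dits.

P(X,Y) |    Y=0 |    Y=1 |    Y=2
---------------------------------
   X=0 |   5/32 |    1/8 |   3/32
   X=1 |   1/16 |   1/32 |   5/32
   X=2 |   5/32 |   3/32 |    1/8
I(X;Y) = 0.0213, I(X;f(Y)) = 0.0050, inequality holds: 0.0213 ≥ 0.0050

Data Processing Inequality: For any Markov chain X → Y → Z, we have I(X;Y) ≥ I(X;Z).

Here Z = f(Y) is a deterministic function of Y, forming X → Y → Z.

Original I(X;Y) = 0.0213 dits

After applying f:
P(X,Z) where Z=f(Y):
- P(X,Z=0) = P(X,Y=0)
- P(X,Z=1) = P(X,Y=1) + P(X,Y=2)

I(X;Z) = I(X;f(Y)) = 0.0050 dits

Verification: 0.0213 ≥ 0.0050 ✓

Information cannot be created by processing; the function f can only lose information about X.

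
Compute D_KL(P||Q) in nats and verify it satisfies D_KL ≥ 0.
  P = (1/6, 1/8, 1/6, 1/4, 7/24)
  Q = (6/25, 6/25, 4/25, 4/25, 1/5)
0.0861 nats

KL divergence satisfies the Gibbs inequality: D_KL(P||Q) ≥ 0 for all distributions P, Q.

D_KL(P||Q) = Σ p(x) log(p(x)/q(x))
Term by term:
  x=0: 1/6 × log_e[(1/6)/(6/25)] = -0.0608
  x=1: 1/8 × log_e[(1/8)/(6/25)] = -0.0815
  x=2: 1/6 × log_e[(1/6)/(4/25)] = 0.0068
  x=3: 1/4 × log_e[(1/4)/(4/25)] = 0.1116
  x=4: 7/24 × log_e[(7/24)/(1/5)] = 0.1100
D_KL(P||Q) = 0.0861 nats

D_KL(P||Q) = 0.0861 ≥ 0 ✓

This non-negativity is a fundamental property: relative entropy cannot be negative because it measures how different Q is from P.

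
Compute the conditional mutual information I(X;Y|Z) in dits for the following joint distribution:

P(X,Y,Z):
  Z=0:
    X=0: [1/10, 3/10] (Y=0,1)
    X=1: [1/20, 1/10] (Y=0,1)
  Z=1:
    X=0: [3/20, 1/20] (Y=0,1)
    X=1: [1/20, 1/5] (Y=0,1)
0.0319 dits

Conditional mutual information: I(X;Y|Z) = H(X|Z) + H(Y|Z) - H(X,Y|Z)

H(Z) = 0.2989
H(X,Z) = 0.5731 → H(X|Z) = 0.2742
H(Y,Z) = 0.5731 → H(Y|Z) = 0.2742
H(X,Y,Z) = 0.8154 → H(X,Y|Z) = 0.5165

I(X;Y|Z) = 0.2742 + 0.2742 - 0.5165 = 0.0319 dits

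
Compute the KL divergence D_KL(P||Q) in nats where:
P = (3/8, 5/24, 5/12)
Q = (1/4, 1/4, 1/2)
0.0381 nats

KL divergence: D_KL(P||Q) = Σ p(x) log(p(x)/q(x))

Computing term by term:
  x=0: 3/8 × log_e[(3/8)/(1/4)] = 3/8 × 0.4055 = 0.1520
  x=1: 5/24 × log_e[(5/24)/(1/4)] = 5/24 × -0.1823 = -0.0380
  x=2: 5/12 × log_e[(5/12)/(1/2)] = 5/12 × -0.1823 = -0.0760

D_KL(P||Q) = 0.0381 nats

Note: KL divergence is always non-negative and equals 0 iff P = Q.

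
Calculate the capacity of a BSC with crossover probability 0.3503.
0.0657 bits

For a binary symmetric channel (BSC) with error probability p:
Capacity C = 1 - H(p) bits per symbol

where H(p) = -p log₂(p) - (1-p) log₂(1-p) is the binary entropy function.

H(0.3503) = 0.9343 bits
C = 1 - 0.9343 = 0.0657 bits per symbol

This means we can reliably transmit up to 0.0657 bits of information per channel use.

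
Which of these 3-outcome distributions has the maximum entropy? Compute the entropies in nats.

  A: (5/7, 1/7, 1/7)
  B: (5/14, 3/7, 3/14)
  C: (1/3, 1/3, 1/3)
C

For a discrete distribution over n outcomes, entropy is maximized by the uniform distribution.

Computing entropies:
H(A) = 0.7963 nats
H(B) = 1.0609 nats
H(C) = 1.0986 nats

The uniform distribution (where all probabilities equal 1/3) achieves the maximum entropy of log_e(3) = 1.0986 nats.

Distribution C has the highest entropy.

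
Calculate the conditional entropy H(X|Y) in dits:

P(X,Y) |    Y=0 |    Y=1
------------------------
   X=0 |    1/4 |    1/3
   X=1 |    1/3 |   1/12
0.2636 dits

Using the chain rule: H(X|Y) = H(X,Y) - H(Y)

First, compute H(X,Y) = 0.5585 dits

Marginal P(Y) = (7/12, 5/12)
H(Y) = 0.2950 dits

H(X|Y) = H(X,Y) - H(Y) = 0.5585 - 0.2950 = 0.2636 dits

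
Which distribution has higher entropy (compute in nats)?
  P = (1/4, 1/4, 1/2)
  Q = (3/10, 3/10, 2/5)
Q

Computing entropies in nats:
H(P) = 1.0397
H(Q) = 1.0889

Distribution Q has higher entropy.

Intuition: The distribution closer to uniform (more spread out) has higher entropy.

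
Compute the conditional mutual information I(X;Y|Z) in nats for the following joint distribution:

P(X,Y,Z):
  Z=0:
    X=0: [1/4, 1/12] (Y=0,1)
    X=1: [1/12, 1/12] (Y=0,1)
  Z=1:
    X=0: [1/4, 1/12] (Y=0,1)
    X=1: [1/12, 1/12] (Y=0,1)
0.0306 nats

Conditional mutual information: I(X;Y|Z) = H(X|Z) + H(Y|Z) - H(X,Y|Z)

H(Z) = 0.6931
H(X,Z) = 1.3297 → H(X|Z) = 0.6365
H(Y,Z) = 1.3297 → H(Y|Z) = 0.6365
H(X,Y,Z) = 1.9356 → H(X,Y|Z) = 1.2425

I(X;Y|Z) = 0.6365 + 0.6365 - 1.2425 = 0.0306 nats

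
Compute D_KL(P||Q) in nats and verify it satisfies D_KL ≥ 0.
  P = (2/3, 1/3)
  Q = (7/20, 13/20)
0.2070 nats

KL divergence satisfies the Gibbs inequality: D_KL(P||Q) ≥ 0 for all distributions P, Q.

D_KL(P||Q) = Σ p(x) log(p(x)/q(x))
Term by term:
  x=0: 2/3 × log_e[(2/3)/(7/20)] = 0.4296
  x=1: 1/3 × log_e[(1/3)/(13/20)] = -0.2226
D_KL(P||Q) = 0.2070 nats

D_KL(P||Q) = 0.2070 ≥ 0 ✓

This non-negativity is a fundamental property: relative entropy cannot be negative because it measures how different Q is from P.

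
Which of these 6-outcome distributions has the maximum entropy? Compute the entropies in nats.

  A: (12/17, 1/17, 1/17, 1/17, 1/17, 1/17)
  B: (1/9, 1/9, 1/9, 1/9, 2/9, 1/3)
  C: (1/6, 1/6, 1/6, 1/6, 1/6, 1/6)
C

For a discrete distribution over n outcomes, entropy is maximized by the uniform distribution.

Computing entropies:
H(A) = 1.0792 nats
H(B) = 1.6770 nats
H(C) = 1.7918 nats

The uniform distribution (where all probabilities equal 1/6) achieves the maximum entropy of log_e(6) = 1.7918 nats.

Distribution C has the highest entropy.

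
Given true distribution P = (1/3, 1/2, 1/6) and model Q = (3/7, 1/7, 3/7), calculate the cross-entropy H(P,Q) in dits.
0.6065 dits

Cross-entropy: H(P,Q) = -Σ p(x) log q(x)

Alternatively: H(P,Q) = H(P) + D_KL(P||Q)
H(P) = 0.4392 dits
D_KL(P||Q) = 0.1673 dits

H(P,Q) = 0.4392 + 0.1673 = 0.6065 dits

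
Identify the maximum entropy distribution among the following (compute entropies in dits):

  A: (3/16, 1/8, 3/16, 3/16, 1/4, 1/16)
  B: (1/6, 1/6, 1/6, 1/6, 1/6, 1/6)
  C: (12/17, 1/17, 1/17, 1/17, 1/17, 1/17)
B

For a discrete distribution over n outcomes, entropy is maximized by the uniform distribution.

Computing entropies:
H(A) = 0.7476 dits
H(B) = 0.7782 dits
H(C) = 0.4687 dits

The uniform distribution (where all probabilities equal 1/6) achieves the maximum entropy of log_10(6) = 0.7782 dits.

Distribution B has the highest entropy.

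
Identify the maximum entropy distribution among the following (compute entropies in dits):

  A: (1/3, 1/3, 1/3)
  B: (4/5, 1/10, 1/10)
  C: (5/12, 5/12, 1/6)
A

For a discrete distribution over n outcomes, entropy is maximized by the uniform distribution.

Computing entropies:
H(A) = 0.4771 dits
H(B) = 0.2775 dits
H(C) = 0.4465 dits

The uniform distribution (where all probabilities equal 1/3) achieves the maximum entropy of log_10(3) = 0.4771 dits.

Distribution A has the highest entropy.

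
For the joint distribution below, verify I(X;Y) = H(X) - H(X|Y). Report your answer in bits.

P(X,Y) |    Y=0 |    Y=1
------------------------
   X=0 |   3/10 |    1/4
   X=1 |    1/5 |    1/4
I(X;Y) = 0.0073 bits

Mutual information has multiple equivalent forms:
- I(X;Y) = H(X) - H(X|Y)
- I(X;Y) = H(Y) - H(Y|X)
- I(X;Y) = H(X) + H(Y) - H(X,Y)

Computing all quantities:
H(X) = 0.9928, H(Y) = 1.0000, H(X,Y) = 1.9855
H(X|Y) = 0.9855, H(Y|X) = 0.9927

Verification:
H(X) - H(X|Y) = 0.9928 - 0.9855 = 0.0073
H(Y) - H(Y|X) = 1.0000 - 0.9927 = 0.0073
H(X) + H(Y) - H(X,Y) = 0.9928 + 1.0000 - 1.9855 = 0.0073

All forms give I(X;Y) = 0.0073 bits. ✓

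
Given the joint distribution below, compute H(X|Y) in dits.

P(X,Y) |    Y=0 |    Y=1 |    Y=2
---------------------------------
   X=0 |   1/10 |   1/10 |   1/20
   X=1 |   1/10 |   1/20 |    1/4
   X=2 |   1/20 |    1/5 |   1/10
0.4162 dits

Using the chain rule: H(X|Y) = H(X,Y) - H(Y)

First, compute H(X,Y) = 0.8855 dits

Marginal P(Y) = (1/4, 7/20, 2/5)
H(Y) = 0.4693 dits

H(X|Y) = H(X,Y) - H(Y) = 0.8855 - 0.4693 = 0.4162 dits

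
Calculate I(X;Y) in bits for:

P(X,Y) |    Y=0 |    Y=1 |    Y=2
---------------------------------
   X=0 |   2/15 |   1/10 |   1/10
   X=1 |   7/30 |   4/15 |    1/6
0.0071 bits

Mutual information: I(X;Y) = H(X) + H(Y) - H(X,Y)

Marginals:
P(X) = (1/3, 2/3), H(X) = 0.9183 bits
P(Y) = (11/30, 11/30, 4/15), H(Y) = 1.5700 bits

Joint entropy: H(X,Y) = 2.4812 bits

I(X;Y) = 0.9183 + 1.5700 - 2.4812 = 0.0071 bits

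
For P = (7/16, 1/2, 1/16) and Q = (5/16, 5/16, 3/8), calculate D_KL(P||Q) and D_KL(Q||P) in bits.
D_KL(P||Q) = 0.3899, D_KL(Q||P) = 0.6058

KL divergence is not symmetric: D_KL(P||Q) ≠ D_KL(Q||P) in general.

D_KL(P||Q) = 0.3899 bits
D_KL(Q||P) = 0.6058 bits

No, they are not equal!

This asymmetry is why KL divergence is not a true distance metric.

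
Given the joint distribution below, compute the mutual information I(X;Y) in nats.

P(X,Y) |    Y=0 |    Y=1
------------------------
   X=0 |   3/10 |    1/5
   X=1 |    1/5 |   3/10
0.0201 nats

Mutual information: I(X;Y) = H(X) + H(Y) - H(X,Y)

Marginals:
P(X) = (1/2, 1/2), H(X) = 0.6931 nats
P(Y) = (1/2, 1/2), H(Y) = 0.6931 nats

Joint entropy: H(X,Y) = 1.3662 nats

I(X;Y) = 0.6931 + 0.6931 - 1.3662 = 0.0201 nats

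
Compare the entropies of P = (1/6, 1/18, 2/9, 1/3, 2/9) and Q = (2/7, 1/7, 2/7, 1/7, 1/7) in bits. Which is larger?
Q

Computing entropies in bits:
H(P) = 2.1552
H(Q) = 2.2359

Distribution Q has higher entropy.

Intuition: The distribution closer to uniform (more spread out) has higher entropy.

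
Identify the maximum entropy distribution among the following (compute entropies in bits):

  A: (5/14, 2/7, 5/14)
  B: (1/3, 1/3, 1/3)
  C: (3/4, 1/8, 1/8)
B

For a discrete distribution over n outcomes, entropy is maximized by the uniform distribution.

Computing entropies:
H(A) = 1.5774 bits
H(B) = 1.5850 bits
H(C) = 1.0613 bits

The uniform distribution (where all probabilities equal 1/3) achieves the maximum entropy of log_2(3) = 1.5850 bits.

Distribution B has the highest entropy.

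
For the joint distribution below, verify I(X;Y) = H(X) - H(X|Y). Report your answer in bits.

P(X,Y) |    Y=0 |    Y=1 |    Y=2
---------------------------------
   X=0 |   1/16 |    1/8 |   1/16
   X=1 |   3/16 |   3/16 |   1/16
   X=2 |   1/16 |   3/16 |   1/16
I(X;Y) = 0.0399 bits

Mutual information has multiple equivalent forms:
- I(X;Y) = H(X) - H(X|Y)
- I(X;Y) = H(Y) - H(Y|X)
- I(X;Y) = H(X) + H(Y) - H(X,Y)

Computing all quantities:
H(X) = 1.5462, H(Y) = 1.4772, H(X,Y) = 2.9835
H(X|Y) = 1.5062, H(Y|X) = 1.4373

Verification:
H(X) - H(X|Y) = 1.5462 - 1.5062 = 0.0399
H(Y) - H(Y|X) = 1.4772 - 1.4373 = 0.0399
H(X) + H(Y) - H(X,Y) = 1.5462 + 1.4772 - 2.9835 = 0.0399

All forms give I(X;Y) = 0.0399 bits. ✓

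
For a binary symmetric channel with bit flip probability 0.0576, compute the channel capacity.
0.6822 bits

For a binary symmetric channel (BSC) with error probability p:
Capacity C = 1 - H(p) bits per symbol

where H(p) = -p log₂(p) - (1-p) log₂(1-p) is the binary entropy function.

H(0.0576) = 0.3178 bits
C = 1 - 0.3178 = 0.6822 bits per symbol

This means we can reliably transmit up to 0.6822 bits of information per channel use.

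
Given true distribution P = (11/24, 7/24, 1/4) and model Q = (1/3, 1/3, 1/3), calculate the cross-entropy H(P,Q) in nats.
1.0986 nats

Cross-entropy: H(P,Q) = -Σ p(x) log q(x)

Alternatively: H(P,Q) = H(P) + D_KL(P||Q)
H(P) = 1.0635 nats
D_KL(P||Q) = 0.0351 nats

H(P,Q) = 1.0635 + 0.0351 = 1.0986 nats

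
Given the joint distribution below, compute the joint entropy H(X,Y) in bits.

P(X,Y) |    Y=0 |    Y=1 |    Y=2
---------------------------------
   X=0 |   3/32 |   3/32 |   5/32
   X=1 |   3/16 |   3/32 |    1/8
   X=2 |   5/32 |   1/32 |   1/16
3.0314 bits

Joint entropy is H(X,Y) = -Σ_{x,y} p(x,y) log p(x,y).

Summing over all non-zero entries:
H(X,Y) = -[3/32·log_2(3/32) + 3/32·log_2(3/32) + 5/32·log_2(5/32) + 3/16·log_2(3/16) + 3/32·log_2(3/32) + 1/8·log_2(1/8) + 5/32·log_2(5/32) + 1/32·log_2(1/32) + 1/16·log_2(1/16)]
H(X,Y) = 3.0314 bits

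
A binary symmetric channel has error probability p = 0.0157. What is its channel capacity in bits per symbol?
0.8834 bits

For a binary symmetric channel (BSC) with error probability p:
Capacity C = 1 - H(p) bits per symbol

where H(p) = -p log₂(p) - (1-p) log₂(1-p) is the binary entropy function.

H(0.0157) = 0.1166 bits
C = 1 - 0.1166 = 0.8834 bits per symbol

This means we can reliably transmit up to 0.8834 bits of information per channel use.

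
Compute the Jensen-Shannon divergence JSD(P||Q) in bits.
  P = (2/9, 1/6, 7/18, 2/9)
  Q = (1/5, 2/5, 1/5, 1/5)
0.0588 bits

Jensen-Shannon divergence is:
JSD(P||Q) = 0.5 × D_KL(P||M) + 0.5 × D_KL(Q||M)
where M = 0.5 × (P + Q) is the mixture distribution.

M = 0.5 × (2/9, 1/6, 7/18, 2/9) + 0.5 × (1/5, 2/5, 1/5, 1/5) = (0.211111, 0.283333, 0.294444, 0.211111)

D_KL(P||M) = 0.0614 bits
D_KL(Q||M) = 0.0562 bits

JSD(P||Q) = 0.5 × 0.0614 + 0.5 × 0.0562 = 0.0588 bits

Unlike KL divergence, JSD is symmetric and bounded: 0 ≤ JSD ≤ log(2).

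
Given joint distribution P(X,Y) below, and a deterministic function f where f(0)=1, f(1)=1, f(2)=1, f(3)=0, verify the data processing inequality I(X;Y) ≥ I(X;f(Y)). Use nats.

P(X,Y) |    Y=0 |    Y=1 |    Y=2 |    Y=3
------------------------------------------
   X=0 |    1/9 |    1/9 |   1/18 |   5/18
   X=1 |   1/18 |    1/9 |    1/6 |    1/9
I(X;Y) = 0.0692, I(X;f(Y)) = 0.0332, inequality holds: 0.0692 ≥ 0.0332

Data Processing Inequality: For any Markov chain X → Y → Z, we have I(X;Y) ≥ I(X;Z).

Here Z = f(Y) is a deterministic function of Y, forming X → Y → Z.

Original I(X;Y) = 0.0692 nats

After applying f:
P(X,Z) where Z=f(Y):
- P(X,Z=0) = P(X,Y=3)
- P(X,Z=1) = P(X,Y=0) + P(X,Y=1) + P(X,Y=2)

I(X;Z) = I(X;f(Y)) = 0.0332 nats

Verification: 0.0692 ≥ 0.0332 ✓

Information cannot be created by processing; the function f can only lose information about X.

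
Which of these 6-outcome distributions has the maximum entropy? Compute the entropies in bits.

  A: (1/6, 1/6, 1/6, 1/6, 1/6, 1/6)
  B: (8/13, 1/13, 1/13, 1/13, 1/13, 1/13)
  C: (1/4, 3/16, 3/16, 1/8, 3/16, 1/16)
A

For a discrete distribution over n outcomes, entropy is maximized by the uniform distribution.

Computing entropies:
H(A) = 2.5850 bits
H(B) = 1.8543 bits
H(C) = 2.4835 bits

The uniform distribution (where all probabilities equal 1/6) achieves the maximum entropy of log_2(6) = 2.5850 bits.

Distribution A has the highest entropy.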